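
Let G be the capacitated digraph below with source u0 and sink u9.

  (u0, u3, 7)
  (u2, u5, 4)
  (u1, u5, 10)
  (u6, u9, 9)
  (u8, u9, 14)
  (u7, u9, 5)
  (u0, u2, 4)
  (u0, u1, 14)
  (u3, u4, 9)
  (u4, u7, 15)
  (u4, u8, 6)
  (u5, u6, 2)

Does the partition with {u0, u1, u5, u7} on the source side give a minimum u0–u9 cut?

Given cut capacity: 4 + 7 + 2 + 5 = 18.
Augment u0→u1→u5→u6→u9: bottleneck 2, flow now 2.
Augment u0→u3→u4→u7→u9: bottleneck 5, flow now 7.
Augment u0→u3→u4→u8→u9: bottleneck 2, flow now 9.
No augmenting path remains; maximum flow = 9.
In the residual graph, reachable from u0: {u0, u1, u2, u5}.
Min-cut edges: u0→u3 (7), u5→u6 (2); capacity 7 + 2 = 9.
Cut capacity 18 exceeds the max flow 9, so it is not minimum.

No — its capacity is 18, but the minimum cut has capacity 9.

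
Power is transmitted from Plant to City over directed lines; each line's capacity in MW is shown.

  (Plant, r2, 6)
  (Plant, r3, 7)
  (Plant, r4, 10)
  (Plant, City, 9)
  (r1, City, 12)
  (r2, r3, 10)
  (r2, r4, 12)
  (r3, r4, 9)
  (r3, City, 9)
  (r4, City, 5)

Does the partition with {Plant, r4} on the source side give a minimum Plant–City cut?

No — its capacity is 27, but the minimum cut has capacity 23.

Given cut capacity: 6 + 7 + 9 + 5 = 27.
Augment Plant→City: bottleneck 9, flow now 9.
Augment Plant→r3→City: bottleneck 7, flow now 16.
Augment Plant→r4→City: bottleneck 5, flow now 21.
Augment Plant→r2→r3→City: bottleneck 2, flow now 23.
No augmenting path remains; maximum flow = 23.
In the residual graph, reachable from Plant: {Plant, r2, r3, r4}.
Min-cut edges: Plant→City (9), r3→City (9), r4→City (5); capacity 9 + 9 + 5 = 23.
Cut capacity 27 exceeds the max flow 23, so it is not minimum.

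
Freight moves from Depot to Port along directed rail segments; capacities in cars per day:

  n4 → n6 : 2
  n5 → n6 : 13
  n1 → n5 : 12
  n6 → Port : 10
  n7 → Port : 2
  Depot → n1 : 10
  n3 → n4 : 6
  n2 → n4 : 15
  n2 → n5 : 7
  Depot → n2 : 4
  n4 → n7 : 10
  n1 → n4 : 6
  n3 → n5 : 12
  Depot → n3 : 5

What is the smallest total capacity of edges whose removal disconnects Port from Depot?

12

Augment Depot→n1→n4→n6→Port: bottleneck 2, flow now 2.
Augment Depot→n1→n4→n7→Port: bottleneck 2, flow now 4.
Augment Depot→n1→n5→n6→Port: bottleneck 6, flow now 10.
Augment Depot→n2→n5→n6→Port: bottleneck 2, flow now 12.
No augmenting path remains; maximum flow = 12.
By max-flow min-cut, the minimum cut capacity equals the max flow.
In the residual graph, reachable from Depot: {Depot, n1, n2, n3, n4, n5, n6, n7}.
Min-cut edges: n6→Port (10), n7→Port (2); capacity 10 + 2 = 12.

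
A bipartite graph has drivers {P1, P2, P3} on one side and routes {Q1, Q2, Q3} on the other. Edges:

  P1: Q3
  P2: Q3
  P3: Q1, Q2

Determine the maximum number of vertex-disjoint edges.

2

Unit-capacity flow: source→left, listed edges, right→sink; max matching = max flow.
Augmenting path P1→Q3 (+1); matched 1.
Augmenting path P3→Q1 (+1); matched 2.
No augmenting path remains; maximum matching = 2.
König certificate: {P3, Q3} is a vertex cover of size 2 (every listed pair touches it), so no matching can be larger.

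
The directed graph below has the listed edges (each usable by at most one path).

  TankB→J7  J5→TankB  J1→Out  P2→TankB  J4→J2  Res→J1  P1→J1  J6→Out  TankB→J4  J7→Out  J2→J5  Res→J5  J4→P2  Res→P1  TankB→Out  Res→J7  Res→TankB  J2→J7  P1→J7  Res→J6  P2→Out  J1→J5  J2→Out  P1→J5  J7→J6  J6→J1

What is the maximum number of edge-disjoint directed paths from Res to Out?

Assign every edge capacity 1; by Menger, the answer equals the max flow.
Path Res→TankB→Out (+1); total 1.
Path Res→J6→Out (+1); total 2.
Path Res→J1→Out (+1); total 3.
Path Res→J7→Out (+1); total 4.
Path Res→J5→TankB→J4→J2→Out (+1); total 5.
No residual Res→Out path; max flow = 5.
Certifying cut of size 5: {J1→Out, J5→TankB, J6→Out, J7→Out, Res→TankB}.

5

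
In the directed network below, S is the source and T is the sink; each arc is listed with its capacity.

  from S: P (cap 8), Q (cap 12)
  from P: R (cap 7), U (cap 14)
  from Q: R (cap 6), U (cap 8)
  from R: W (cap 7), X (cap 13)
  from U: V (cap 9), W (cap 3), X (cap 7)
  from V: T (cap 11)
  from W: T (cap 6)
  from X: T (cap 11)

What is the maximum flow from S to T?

20

Augment S→P→R→W→T: bottleneck 6, flow now 6.
Augment S→P→R→X→T: bottleneck 1, flow now 7.
Augment S→P→U→V→T: bottleneck 1, flow now 8.
Augment S→Q→R→X→T: bottleneck 6, flow now 14.
Augment S→Q→U→V→T: bottleneck 6, flow now 20.
No augmenting path remains; maximum flow = 20.
In the residual graph, reachable from S: {S}.
Min-cut edges: S→P (8), S→Q (12); capacity 8 + 12 = 20.
This cut is saturated, so no flow can exceed 20.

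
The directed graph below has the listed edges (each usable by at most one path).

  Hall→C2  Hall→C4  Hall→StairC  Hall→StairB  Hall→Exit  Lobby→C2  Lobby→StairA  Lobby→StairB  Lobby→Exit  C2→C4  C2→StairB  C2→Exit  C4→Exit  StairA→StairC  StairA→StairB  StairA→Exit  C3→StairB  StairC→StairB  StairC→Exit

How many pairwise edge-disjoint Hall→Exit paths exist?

Assign every edge capacity 1; by Menger, the answer equals the max flow.
Path Hall→Exit (+1); total 1.
Path Hall→C2→Exit (+1); total 2.
Path Hall→C4→Exit (+1); total 3.
Path Hall→StairC→Exit (+1); total 4.
No residual Hall→Exit path; max flow = 4.
Certifying cut of size 4: {Hall→C2, Hall→C4, Hall→Exit, Hall→StairC}.

4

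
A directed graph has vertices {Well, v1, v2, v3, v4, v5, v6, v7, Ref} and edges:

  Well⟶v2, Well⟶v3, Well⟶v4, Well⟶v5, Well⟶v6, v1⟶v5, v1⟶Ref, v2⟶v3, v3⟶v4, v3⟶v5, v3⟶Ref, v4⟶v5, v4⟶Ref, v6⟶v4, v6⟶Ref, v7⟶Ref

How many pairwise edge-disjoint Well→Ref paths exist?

Assign every edge capacity 1; by Menger, the answer equals the max flow.
Path Well→v3→Ref (+1); total 1.
Path Well→v4→Ref (+1); total 2.
Path Well→v6→Ref (+1); total 3.
No residual Well→Ref path; max flow = 3.
Certifying cut of size 3: {Well→v6, v3→Ref, v4→Ref}.

3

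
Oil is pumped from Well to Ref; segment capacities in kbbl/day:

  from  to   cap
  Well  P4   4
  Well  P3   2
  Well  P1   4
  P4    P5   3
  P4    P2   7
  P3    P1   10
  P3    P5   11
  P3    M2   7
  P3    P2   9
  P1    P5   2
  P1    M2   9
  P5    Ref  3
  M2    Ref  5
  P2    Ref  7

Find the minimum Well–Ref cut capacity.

10

Augment Well→P4→P5→Ref: bottleneck 3, flow now 3.
Augment Well→P4→P2→Ref: bottleneck 1, flow now 4.
Augment Well→P3→M2→Ref: bottleneck 2, flow now 6.
Augment Well→P1→M2→Ref: bottleneck 3, flow now 9.
Augment Well→P1→P5→P4→P2→Ref: bottleneck 1, flow now 10. (uses reverse residual edge)
No augmenting path remains; maximum flow = 10.
By max-flow min-cut, the minimum cut capacity equals the max flow.
In the residual graph, reachable from Well: {Well}.
Min-cut edges: Well→P4 (4), Well→P3 (2), Well→P1 (4); capacity 4 + 2 + 4 = 10.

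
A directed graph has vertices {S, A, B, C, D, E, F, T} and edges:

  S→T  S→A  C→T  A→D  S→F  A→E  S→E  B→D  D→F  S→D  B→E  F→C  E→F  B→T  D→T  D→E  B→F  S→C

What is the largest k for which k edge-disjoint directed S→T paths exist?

3

Assign every edge capacity 1; by Menger, the answer equals the max flow.
Path S→T (+1); total 1.
Path S→C→T (+1); total 2.
Path S→D→T (+1); total 3.
No residual S→T path; max flow = 3.
Certifying cut of size 3: {C→T, D→T, S→T}.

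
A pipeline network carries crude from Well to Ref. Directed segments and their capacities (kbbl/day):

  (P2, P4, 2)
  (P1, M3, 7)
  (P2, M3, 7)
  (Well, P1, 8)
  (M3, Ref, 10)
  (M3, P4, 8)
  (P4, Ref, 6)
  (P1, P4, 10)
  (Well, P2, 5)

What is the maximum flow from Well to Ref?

Augment Well→P1→P4→Ref: bottleneck 6, flow now 6.
Augment Well→P1→M3→Ref: bottleneck 2, flow now 8.
Augment Well→P2→M3→Ref: bottleneck 5, flow now 13.
No augmenting path remains; maximum flow = 13.
In the residual graph, reachable from Well: {Well}.
Min-cut edges: Well→P1 (8), Well→P2 (5); capacity 8 + 5 = 13.
This cut is saturated, so no flow can exceed 13.

13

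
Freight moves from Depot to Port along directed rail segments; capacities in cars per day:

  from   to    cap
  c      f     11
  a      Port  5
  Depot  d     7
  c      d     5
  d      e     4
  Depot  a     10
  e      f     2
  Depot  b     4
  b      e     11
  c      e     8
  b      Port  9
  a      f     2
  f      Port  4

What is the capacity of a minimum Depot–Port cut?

Augment Depot→a→Port: bottleneck 5, flow now 5.
Augment Depot→b→Port: bottleneck 4, flow now 9.
Augment Depot→a→f→Port: bottleneck 2, flow now 11.
Augment Depot→d→e→f→Port: bottleneck 2, flow now 13.
No augmenting path remains; maximum flow = 13.
By max-flow min-cut, the minimum cut capacity equals the max flow.
In the residual graph, reachable from Depot: {Depot, a, d, e}.
Min-cut edges: Depot→b (4), a→f (2), a→Port (5), e→f (2); capacity 4 + 2 + 5 + 2 = 13.

13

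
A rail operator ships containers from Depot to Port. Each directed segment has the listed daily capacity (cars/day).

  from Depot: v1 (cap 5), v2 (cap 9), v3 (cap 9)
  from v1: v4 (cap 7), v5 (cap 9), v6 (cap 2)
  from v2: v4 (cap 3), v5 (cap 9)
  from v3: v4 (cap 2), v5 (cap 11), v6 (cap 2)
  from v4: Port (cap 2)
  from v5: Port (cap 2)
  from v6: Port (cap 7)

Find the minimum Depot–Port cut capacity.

8

Augment Depot→v1→v4→Port: bottleneck 2, flow now 2.
Augment Depot→v1→v5→Port: bottleneck 2, flow now 4.
Augment Depot→v1→v6→Port: bottleneck 1, flow now 5.
Augment Depot→v3→v6→Port: bottleneck 2, flow now 7.
Augment Depot→v2→v4→v1→v6→Port: bottleneck 1, flow now 8. (uses reverse residual edge)
No augmenting path remains; maximum flow = 8.
By max-flow min-cut, the minimum cut capacity equals the max flow.
In the residual graph, reachable from Depot: {Depot, v1, v2, v3, v4, v5}.
Min-cut edges: v1→v6 (2), v3→v6 (2), v4→Port (2), v5→Port (2); capacity 2 + 2 + 2 + 2 = 8.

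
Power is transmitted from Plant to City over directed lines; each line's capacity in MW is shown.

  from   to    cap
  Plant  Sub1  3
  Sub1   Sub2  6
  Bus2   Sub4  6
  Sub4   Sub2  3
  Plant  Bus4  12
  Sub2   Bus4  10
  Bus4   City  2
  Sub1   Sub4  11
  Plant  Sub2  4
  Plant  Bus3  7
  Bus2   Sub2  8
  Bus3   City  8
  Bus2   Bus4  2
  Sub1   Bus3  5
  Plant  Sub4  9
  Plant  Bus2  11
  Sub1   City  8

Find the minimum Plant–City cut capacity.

12

Augment Plant→Sub1→City: bottleneck 3, flow now 3.
Augment Plant→Bus3→City: bottleneck 7, flow now 10.
Augment Plant→Bus4→City: bottleneck 2, flow now 12.
No augmenting path remains; maximum flow = 12.
By max-flow min-cut, the minimum cut capacity equals the max flow.
In the residual graph, reachable from Plant: {Plant, Bus2, Sub4, Sub2, Bus4}.
Min-cut edges: Plant→Sub1 (3), Plant→Bus3 (7), Bus4→City (2); capacity 3 + 7 + 2 = 12.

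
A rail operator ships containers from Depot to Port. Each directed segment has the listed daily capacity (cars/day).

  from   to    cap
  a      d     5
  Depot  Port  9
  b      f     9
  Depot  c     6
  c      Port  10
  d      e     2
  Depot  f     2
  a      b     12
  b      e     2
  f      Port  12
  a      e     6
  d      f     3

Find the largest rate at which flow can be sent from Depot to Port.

17

Augment Depot→Port: bottleneck 9, flow now 9.
Augment Depot→c→Port: bottleneck 6, flow now 15.
Augment Depot→f→Port: bottleneck 2, flow now 17.
No augmenting path remains; maximum flow = 17.
In the residual graph, reachable from Depot: {Depot}.
Min-cut edges: Depot→c (6), Depot→f (2), Depot→Port (9); capacity 6 + 2 + 9 = 17.
This cut is saturated, so no flow can exceed 17.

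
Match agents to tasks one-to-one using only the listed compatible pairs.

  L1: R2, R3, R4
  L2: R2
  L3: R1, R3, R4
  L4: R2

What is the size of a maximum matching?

Unit-capacity flow: source→left, listed edges, right→sink; max matching = max flow.
Augmenting path L1→R2 (+1); matched 1.
Augmenting path L3→R1 (+1); matched 2.
Augmenting path L2→R2→L1→R3 (+1); matched 3.
No augmenting path remains; maximum matching = 3.
König certificate: {L1, L3, R2} is a vertex cover of size 3 (every listed pair touches it), so no matching can be larger.

3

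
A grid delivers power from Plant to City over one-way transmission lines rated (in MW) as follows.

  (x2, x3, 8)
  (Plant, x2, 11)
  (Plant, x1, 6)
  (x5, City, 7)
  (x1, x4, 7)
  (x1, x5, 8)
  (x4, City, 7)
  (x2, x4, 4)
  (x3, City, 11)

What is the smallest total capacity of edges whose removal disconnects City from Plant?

Augment Plant→x1→x4→City: bottleneck 6, flow now 6.
Augment Plant→x2→x3→City: bottleneck 8, flow now 14.
Augment Plant→x2→x4→City: bottleneck 1, flow now 15.
Augment Plant→x2→x4→x1→x5→City: bottleneck 2, flow now 17. (uses reverse residual edge)
No augmenting path remains; maximum flow = 17.
By max-flow min-cut, the minimum cut capacity equals the max flow.
In the residual graph, reachable from Plant: {Plant}.
Min-cut edges: Plant→x1 (6), Plant→x2 (11); capacity 6 + 11 = 17.

17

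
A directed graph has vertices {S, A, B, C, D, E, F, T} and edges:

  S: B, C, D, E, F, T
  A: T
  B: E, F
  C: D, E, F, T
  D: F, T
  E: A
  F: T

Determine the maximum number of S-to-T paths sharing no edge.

5

Assign every edge capacity 1; by Menger, the answer equals the max flow.
Path S→T (+1); total 1.
Path S→C→T (+1); total 2.
Path S→D→T (+1); total 3.
Path S→F→T (+1); total 4.
Path S→E→A→T (+1); total 5.
No residual S→T path; max flow = 5.
Certifying cut of size 5: {E→A, F→T, S→C, S→D, S→T}.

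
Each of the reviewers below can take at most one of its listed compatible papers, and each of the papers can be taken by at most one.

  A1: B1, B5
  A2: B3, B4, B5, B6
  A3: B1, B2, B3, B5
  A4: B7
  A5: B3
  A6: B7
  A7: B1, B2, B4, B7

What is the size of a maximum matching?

Unit-capacity flow: source→left, listed edges, right→sink; max matching = max flow.
Augmenting path A1→B1 (+1); matched 1.
Augmenting path A2→B3 (+1); matched 2.
Augmenting path A3→B2 (+1); matched 3.
Augmenting path A4→B7 (+1); matched 4.
Augmenting path A7→B4 (+1); matched 5.
Augmenting path A5→B3→A2→B5 (+1); matched 6.
No augmenting path remains; maximum matching = 6.
König certificate: {A1, A2, A3, A5, A7, B7} is a vertex cover of size 6 (every listed pair touches it), so no matching can be larger.

6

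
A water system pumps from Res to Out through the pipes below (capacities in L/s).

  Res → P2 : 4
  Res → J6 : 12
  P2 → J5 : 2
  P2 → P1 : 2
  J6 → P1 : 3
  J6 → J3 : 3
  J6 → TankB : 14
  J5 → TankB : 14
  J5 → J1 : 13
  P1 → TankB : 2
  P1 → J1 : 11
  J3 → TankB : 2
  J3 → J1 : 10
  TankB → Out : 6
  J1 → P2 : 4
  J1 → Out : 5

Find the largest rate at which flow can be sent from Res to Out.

11

Augment Res→J6→TankB→Out: bottleneck 6, flow now 6.
Augment Res→P2→J5→J1→Out: bottleneck 2, flow now 8.
Augment Res→P2→P1→J1→Out: bottleneck 2, flow now 10.
Augment Res→J6→P1→J1→Out: bottleneck 1, flow now 11.
No augmenting path remains; maximum flow = 11.
In the residual graph, reachable from Res: {Res, P2, J6, J5, P1, J3, TankB, J1}.
Min-cut edges: TankB→Out (6), J1→Out (5); capacity 6 + 5 = 11.
This cut is saturated, so no flow can exceed 11.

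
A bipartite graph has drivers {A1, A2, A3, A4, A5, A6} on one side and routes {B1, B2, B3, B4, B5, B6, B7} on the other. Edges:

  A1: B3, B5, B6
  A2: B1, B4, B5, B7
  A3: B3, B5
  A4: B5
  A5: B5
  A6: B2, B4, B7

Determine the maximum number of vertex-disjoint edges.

Unit-capacity flow: source→left, listed edges, right→sink; max matching = max flow.
Augmenting path A1→B3 (+1); matched 1.
Augmenting path A2→B1 (+1); matched 2.
Augmenting path A3→B5 (+1); matched 3.
Augmenting path A6→B2 (+1); matched 4.
Augmenting path A4→B5→A3→B3→A1→B6 (+1); matched 5.
No augmenting path remains; maximum matching = 5.
König certificate: {A1, A2, A3, A6, B5} is a vertex cover of size 5 (every listed pair touches it), so no matching can be larger.

5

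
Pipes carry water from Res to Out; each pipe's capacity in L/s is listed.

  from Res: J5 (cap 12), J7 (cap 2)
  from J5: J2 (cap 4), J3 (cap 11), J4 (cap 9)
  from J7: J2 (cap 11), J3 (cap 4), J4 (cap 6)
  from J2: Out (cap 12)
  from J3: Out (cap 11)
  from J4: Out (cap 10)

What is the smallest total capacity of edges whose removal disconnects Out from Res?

14

Augment Res→J5→J2→Out: bottleneck 4, flow now 4.
Augment Res→J5→J3→Out: bottleneck 8, flow now 12.
Augment Res→J7→J2→Out: bottleneck 2, flow now 14.
No augmenting path remains; maximum flow = 14.
By max-flow min-cut, the minimum cut capacity equals the max flow.
In the residual graph, reachable from Res: {Res}.
Min-cut edges: Res→J5 (12), Res→J7 (2); capacity 12 + 2 = 14.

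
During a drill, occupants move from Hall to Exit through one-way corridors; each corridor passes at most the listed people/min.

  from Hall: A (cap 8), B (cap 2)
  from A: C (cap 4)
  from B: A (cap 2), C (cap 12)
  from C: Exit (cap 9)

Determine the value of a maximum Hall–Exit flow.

6

Augment Hall→A→C→Exit: bottleneck 4, flow now 4.
Augment Hall→B→C→Exit: bottleneck 2, flow now 6.
No augmenting path remains; maximum flow = 6.
In the residual graph, reachable from Hall: {Hall, A}.
Min-cut edges: Hall→B (2), A→C (4); capacity 2 + 4 = 6.
This cut is saturated, so no flow can exceed 6.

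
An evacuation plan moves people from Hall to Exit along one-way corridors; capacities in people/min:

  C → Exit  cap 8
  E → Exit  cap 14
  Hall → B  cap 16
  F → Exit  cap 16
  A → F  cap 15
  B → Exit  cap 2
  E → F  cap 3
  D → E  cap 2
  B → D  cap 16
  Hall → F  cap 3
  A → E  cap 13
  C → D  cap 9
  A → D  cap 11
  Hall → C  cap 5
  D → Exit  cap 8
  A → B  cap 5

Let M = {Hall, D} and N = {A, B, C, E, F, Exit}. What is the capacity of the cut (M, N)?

34

Edges leaving {Hall, D}: Hall→B (16), Hall→C (5), Hall→F (3), D→E (2), D→Exit (8).
Cut capacity = 16 + 5 + 3 + 2 + 8 = 34.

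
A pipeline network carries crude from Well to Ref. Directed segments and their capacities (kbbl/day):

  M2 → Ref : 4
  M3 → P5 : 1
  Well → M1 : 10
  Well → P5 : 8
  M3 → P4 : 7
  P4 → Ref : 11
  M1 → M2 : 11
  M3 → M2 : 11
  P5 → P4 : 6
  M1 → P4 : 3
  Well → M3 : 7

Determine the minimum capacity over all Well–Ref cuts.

15

Augment Well→M3→M2→Ref: bottleneck 4, flow now 4.
Augment Well→M3→P4→Ref: bottleneck 3, flow now 7.
Augment Well→M1→P4→Ref: bottleneck 3, flow now 10.
Augment Well→P5→P4→Ref: bottleneck 5, flow now 15.
No augmenting path remains; maximum flow = 15.
By max-flow min-cut, the minimum cut capacity equals the max flow.
In the residual graph, reachable from Well: {Well, M3, M1, P5, M2, P4}.
Min-cut edges: M2→Ref (4), P4→Ref (11); capacity 4 + 11 = 15.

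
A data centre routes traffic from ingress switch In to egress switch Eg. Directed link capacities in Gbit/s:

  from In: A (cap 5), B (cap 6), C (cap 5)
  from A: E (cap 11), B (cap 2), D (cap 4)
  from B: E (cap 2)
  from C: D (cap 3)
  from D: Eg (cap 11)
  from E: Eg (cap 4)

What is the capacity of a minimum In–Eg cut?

10

Augment In→A→D→Eg: bottleneck 4, flow now 4.
Augment In→A→E→Eg: bottleneck 1, flow now 5.
Augment In→B→E→Eg: bottleneck 2, flow now 7.
Augment In→C→D→Eg: bottleneck 3, flow now 10.
No augmenting path remains; maximum flow = 10.
By max-flow min-cut, the minimum cut capacity equals the max flow.
In the residual graph, reachable from In: {In, B, C}.
Min-cut edges: In→A (5), B→E (2), C→D (3); capacity 5 + 2 + 3 = 10.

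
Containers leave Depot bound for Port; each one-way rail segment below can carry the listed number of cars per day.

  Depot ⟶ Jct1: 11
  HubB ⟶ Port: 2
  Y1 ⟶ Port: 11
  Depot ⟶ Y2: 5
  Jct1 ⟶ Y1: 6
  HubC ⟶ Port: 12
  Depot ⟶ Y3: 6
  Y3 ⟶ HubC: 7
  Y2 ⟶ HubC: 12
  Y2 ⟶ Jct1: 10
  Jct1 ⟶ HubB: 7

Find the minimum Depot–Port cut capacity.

Augment Depot→Jct1→Y1→Port: bottleneck 6, flow now 6.
Augment Depot→Jct1→HubB→Port: bottleneck 2, flow now 8.
Augment Depot→Y2→HubC→Port: bottleneck 5, flow now 13.
Augment Depot→Y3→HubC→Port: bottleneck 6, flow now 19.
No augmenting path remains; maximum flow = 19.
By max-flow min-cut, the minimum cut capacity equals the max flow.
In the residual graph, reachable from Depot: {Depot, Jct1, HubB}.
Min-cut edges: Depot→Y2 (5), Depot→Y3 (6), Jct1→Y1 (6), HubB→Port (2); capacity 5 + 6 + 6 + 2 = 19.

19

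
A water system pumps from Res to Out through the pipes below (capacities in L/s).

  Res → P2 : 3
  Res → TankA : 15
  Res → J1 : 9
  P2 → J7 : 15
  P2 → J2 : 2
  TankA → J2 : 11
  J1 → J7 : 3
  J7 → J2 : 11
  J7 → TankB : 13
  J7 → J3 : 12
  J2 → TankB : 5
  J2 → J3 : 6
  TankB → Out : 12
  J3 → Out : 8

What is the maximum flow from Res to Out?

17

Augment Res→P2→J7→TankB→Out: bottleneck 3, flow now 3.
Augment Res→TankA→J2→TankB→Out: bottleneck 5, flow now 8.
Augment Res→TankA→J2→J3→Out: bottleneck 6, flow now 14.
Augment Res→J1→J7→TankB→Out: bottleneck 3, flow now 17.
No augmenting path remains; maximum flow = 17.
In the residual graph, reachable from Res: {Res, TankA, J1}.
Min-cut edges: Res→P2 (3), TankA→J2 (11), J1→J7 (3); capacity 3 + 11 + 3 = 17.
This cut is saturated, so no flow can exceed 17.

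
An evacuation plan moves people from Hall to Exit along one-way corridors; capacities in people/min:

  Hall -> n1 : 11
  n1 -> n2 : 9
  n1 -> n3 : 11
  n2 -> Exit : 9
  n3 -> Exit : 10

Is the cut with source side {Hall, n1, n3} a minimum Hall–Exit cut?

No — its capacity is 19, but the minimum cut has capacity 11.

Given cut capacity: 9 + 10 = 19.
Augment Hall→n1→n2→Exit: bottleneck 9, flow now 9.
Augment Hall→n1→n3→Exit: bottleneck 2, flow now 11.
No augmenting path remains; maximum flow = 11.
In the residual graph, reachable from Hall: {Hall}.
Min-cut edges: Hall→n1 (11); capacity 11 = 11.
Cut capacity 19 exceeds the max flow 11, so it is not minimum.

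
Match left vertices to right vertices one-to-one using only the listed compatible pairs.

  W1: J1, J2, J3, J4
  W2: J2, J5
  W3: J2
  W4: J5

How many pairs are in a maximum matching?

Unit-capacity flow: source→left, listed edges, right→sink; max matching = max flow.
Augmenting path W1→J1 (+1); matched 1.
Augmenting path W2→J2 (+1); matched 2.
Augmenting path W4→J5 (+1); matched 3.
No augmenting path remains; maximum matching = 3.
König certificate: {W1, J2, J5} is a vertex cover of size 3 (every listed pair touches it), so no matching can be larger.

3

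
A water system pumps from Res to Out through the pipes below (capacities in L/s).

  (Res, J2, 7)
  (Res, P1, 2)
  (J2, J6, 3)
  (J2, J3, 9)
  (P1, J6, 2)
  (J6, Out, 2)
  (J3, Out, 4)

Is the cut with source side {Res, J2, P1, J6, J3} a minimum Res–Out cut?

Yes — it is a minimum cut (capacity 6).

Given cut capacity: 2 + 4 = 6.
Augment Res→J2→J6→Out: bottleneck 2, flow now 2.
Augment Res→J2→J3→Out: bottleneck 4, flow now 6.
No augmenting path remains; maximum flow = 6.
Cut capacity 6 equals the max flow, so it is a minimum cut.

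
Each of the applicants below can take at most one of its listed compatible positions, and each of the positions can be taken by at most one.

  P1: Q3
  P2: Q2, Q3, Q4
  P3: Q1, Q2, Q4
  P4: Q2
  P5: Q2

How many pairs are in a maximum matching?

Unit-capacity flow: source→left, listed edges, right→sink; max matching = max flow.
Augmenting path P1→Q3 (+1); matched 1.
Augmenting path P2→Q2 (+1); matched 2.
Augmenting path P3→Q1 (+1); matched 3.
Augmenting path P4→Q2→P2→Q4 (+1); matched 4.
No augmenting path remains; maximum matching = 4.
König certificate: {P1, P2, P3, Q2} is a vertex cover of size 4 (every listed pair touches it), so no matching can be larger.

4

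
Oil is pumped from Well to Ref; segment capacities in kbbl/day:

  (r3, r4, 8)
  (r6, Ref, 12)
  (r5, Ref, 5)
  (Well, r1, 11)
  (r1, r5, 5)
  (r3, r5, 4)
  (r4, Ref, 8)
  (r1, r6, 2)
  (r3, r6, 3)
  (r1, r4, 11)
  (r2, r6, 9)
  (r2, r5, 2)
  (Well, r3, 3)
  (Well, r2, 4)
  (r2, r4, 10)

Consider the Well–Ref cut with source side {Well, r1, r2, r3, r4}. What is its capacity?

33

Edges leaving {Well, r1, r2, r3, r4}: r1→r5 (5), r1→r6 (2), r2→r5 (2), r2→r6 (9), r3→r5 (4), r3→r6 (3), r4→Ref (8).
Cut capacity = 5 + 2 + 2 + 9 + 4 + 3 + 8 = 33.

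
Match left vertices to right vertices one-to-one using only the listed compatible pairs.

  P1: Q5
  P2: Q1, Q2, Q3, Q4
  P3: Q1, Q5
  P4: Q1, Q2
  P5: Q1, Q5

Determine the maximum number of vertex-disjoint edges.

Unit-capacity flow: source→left, listed edges, right→sink; max matching = max flow.
Augmenting path P1→Q5 (+1); matched 1.
Augmenting path P2→Q1 (+1); matched 2.
Augmenting path P4→Q2 (+1); matched 3.
Augmenting path P3→Q1→P2→Q3 (+1); matched 4.
No augmenting path remains; maximum matching = 4.
König certificate: {P2, P4, Q1, Q5} is a vertex cover of size 4 (every listed pair touches it), so no matching can be larger.

4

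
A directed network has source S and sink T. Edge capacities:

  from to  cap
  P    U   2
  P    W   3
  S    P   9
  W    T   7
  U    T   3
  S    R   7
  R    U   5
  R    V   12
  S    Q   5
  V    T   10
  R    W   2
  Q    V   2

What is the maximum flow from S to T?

14

Augment S→P→U→T: bottleneck 2, flow now 2.
Augment S→P→W→T: bottleneck 3, flow now 5.
Augment S→Q→V→T: bottleneck 2, flow now 7.
Augment S→R→U→T: bottleneck 1, flow now 8.
Augment S→R→V→T: bottleneck 6, flow now 14.
No augmenting path remains; maximum flow = 14.
In the residual graph, reachable from S: {S, P, Q}.
Min-cut edges: S→R (7), P→U (2), P→W (3), Q→V (2); capacity 7 + 2 + 3 + 2 = 14.
This cut is saturated, so no flow can exceed 14.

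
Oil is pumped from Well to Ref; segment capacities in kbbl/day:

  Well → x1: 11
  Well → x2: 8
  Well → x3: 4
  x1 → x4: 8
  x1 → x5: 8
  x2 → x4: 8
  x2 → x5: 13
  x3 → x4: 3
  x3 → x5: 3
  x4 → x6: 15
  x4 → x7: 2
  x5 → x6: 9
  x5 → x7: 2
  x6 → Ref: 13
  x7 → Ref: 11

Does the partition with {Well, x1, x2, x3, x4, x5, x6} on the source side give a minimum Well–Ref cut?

Yes — it is a minimum cut (capacity 17).

Given cut capacity: 2 + 2 + 13 = 17.
Augment Well→x1→x4→x6→Ref: bottleneck 8, flow now 8.
Augment Well→x1→x5→x6→Ref: bottleneck 3, flow now 11.
Augment Well→x2→x4→x6→Ref: bottleneck 2, flow now 13.
Augment Well→x2→x4→x7→Ref: bottleneck 2, flow now 15.
Augment Well→x2→x5→x7→Ref: bottleneck 2, flow now 17.
No augmenting path remains; maximum flow = 17.
Cut capacity 17 equals the max flow, so it is a minimum cut.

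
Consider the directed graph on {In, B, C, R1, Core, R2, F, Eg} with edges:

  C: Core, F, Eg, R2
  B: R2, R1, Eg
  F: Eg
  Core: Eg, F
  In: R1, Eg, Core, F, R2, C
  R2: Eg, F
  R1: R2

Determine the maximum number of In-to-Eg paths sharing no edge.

Assign every edge capacity 1; by Menger, the answer equals the max flow.
Path In→Eg (+1); total 1.
Path In→C→Eg (+1); total 2.
Path In→Core→Eg (+1); total 3.
Path In→R2→Eg (+1); total 4.
Path In→F→Eg (+1); total 5.
No residual In→Eg path; max flow = 5.
Certifying cut of size 5: {F→Eg, In→C, In→Core, In→Eg, R2→Eg}.

5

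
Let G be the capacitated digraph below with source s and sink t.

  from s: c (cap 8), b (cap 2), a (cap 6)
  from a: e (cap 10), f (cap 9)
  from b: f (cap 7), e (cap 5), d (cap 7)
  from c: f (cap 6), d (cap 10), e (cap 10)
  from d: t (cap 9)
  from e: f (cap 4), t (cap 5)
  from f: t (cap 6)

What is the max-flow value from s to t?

Augment s→a→e→t: bottleneck 5, flow now 5.
Augment s→a→f→t: bottleneck 1, flow now 6.
Augment s→b→d→t: bottleneck 2, flow now 8.
Augment s→c→d→t: bottleneck 7, flow now 15.
Augment s→c→f→t: bottleneck 1, flow now 16.
No augmenting path remains; maximum flow = 16.
In the residual graph, reachable from s: {s}.
Min-cut edges: s→a (6), s→b (2), s→c (8); capacity 6 + 2 + 8 = 16.
This cut is saturated, so no flow can exceed 16.

16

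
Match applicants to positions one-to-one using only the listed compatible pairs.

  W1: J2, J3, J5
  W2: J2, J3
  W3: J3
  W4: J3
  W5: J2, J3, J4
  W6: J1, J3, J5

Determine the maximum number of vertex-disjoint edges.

Unit-capacity flow: source→left, listed edges, right→sink; max matching = max flow.
Augmenting path W1→J2 (+1); matched 1.
Augmenting path W2→J3 (+1); matched 2.
Augmenting path W5→J4 (+1); matched 3.
Augmenting path W6→J1 (+1); matched 4.
Augmenting path W3→J3→W2→J2→W1→J5 (+1); matched 5.
No augmenting path remains; maximum matching = 5.
König certificate: {W1, W2, W5, W6, J3} is a vertex cover of size 5 (every listed pair touches it), so no matching can be larger.

5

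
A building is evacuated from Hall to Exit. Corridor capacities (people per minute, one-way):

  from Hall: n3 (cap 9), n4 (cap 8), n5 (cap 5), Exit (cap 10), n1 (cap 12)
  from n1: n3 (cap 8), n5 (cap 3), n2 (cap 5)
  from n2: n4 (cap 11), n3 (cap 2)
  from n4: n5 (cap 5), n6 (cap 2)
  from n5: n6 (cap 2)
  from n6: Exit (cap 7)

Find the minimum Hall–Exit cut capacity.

Augment Hall→Exit: bottleneck 10, flow now 10.
Augment Hall→n4→n6→Exit: bottleneck 2, flow now 12.
Augment Hall→n5→n6→Exit: bottleneck 2, flow now 14.
No augmenting path remains; maximum flow = 14.
By max-flow min-cut, the minimum cut capacity equals the max flow.
In the residual graph, reachable from Hall: {Hall, n1, n2, n3, n4, n5}.
Min-cut edges: Hall→Exit (10), n4→n6 (2), n5→n6 (2); capacity 10 + 2 + 2 = 14.

14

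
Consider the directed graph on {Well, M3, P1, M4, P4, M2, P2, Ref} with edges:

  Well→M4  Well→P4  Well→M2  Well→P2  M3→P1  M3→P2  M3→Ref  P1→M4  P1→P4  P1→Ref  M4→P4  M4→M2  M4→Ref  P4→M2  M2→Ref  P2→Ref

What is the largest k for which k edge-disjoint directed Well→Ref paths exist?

3

Assign every edge capacity 1; by Menger, the answer equals the max flow.
Path Well→M4→Ref (+1); total 1.
Path Well→M2→Ref (+1); total 2.
Path Well→P2→Ref (+1); total 3.
No residual Well→Ref path; max flow = 3.
Certifying cut of size 3: {M2→Ref, Well→M4, Well→P2}.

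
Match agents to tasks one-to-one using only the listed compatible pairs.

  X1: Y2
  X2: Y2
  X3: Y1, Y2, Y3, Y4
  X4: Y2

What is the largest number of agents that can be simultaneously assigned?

Unit-capacity flow: source→left, listed edges, right→sink; max matching = max flow.
Augmenting path X1→Y2 (+1); matched 1.
Augmenting path X3→Y1 (+1); matched 2.
No augmenting path remains; maximum matching = 2.
König certificate: {X3, Y2} is a vertex cover of size 2 (every listed pair touches it), so no matching can be larger.

2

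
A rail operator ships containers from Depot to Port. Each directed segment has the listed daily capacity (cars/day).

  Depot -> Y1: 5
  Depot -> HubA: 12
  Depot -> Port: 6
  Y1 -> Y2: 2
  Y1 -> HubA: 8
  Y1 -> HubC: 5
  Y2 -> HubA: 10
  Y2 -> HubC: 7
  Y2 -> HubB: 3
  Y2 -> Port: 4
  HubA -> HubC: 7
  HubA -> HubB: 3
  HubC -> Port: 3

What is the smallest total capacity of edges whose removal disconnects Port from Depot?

Augment Depot→Port: bottleneck 6, flow now 6.
Augment Depot→Y1→Y2→Port: bottleneck 2, flow now 8.
Augment Depot→Y1→HubC→Port: bottleneck 3, flow now 11.
No augmenting path remains; maximum flow = 11.
By max-flow min-cut, the minimum cut capacity equals the max flow.
In the residual graph, reachable from Depot: {Depot, Y1, HubA, HubC, HubB}.
Min-cut edges: Depot→Port (6), Y1→Y2 (2), HubC→Port (3); capacity 6 + 2 + 3 = 11.

11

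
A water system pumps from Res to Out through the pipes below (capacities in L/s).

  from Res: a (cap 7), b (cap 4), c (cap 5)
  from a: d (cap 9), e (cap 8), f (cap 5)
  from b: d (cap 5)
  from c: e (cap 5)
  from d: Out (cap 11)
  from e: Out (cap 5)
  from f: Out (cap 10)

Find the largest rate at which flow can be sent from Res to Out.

16

Augment Res→a→d→Out: bottleneck 7, flow now 7.
Augment Res→b→d→Out: bottleneck 4, flow now 11.
Augment Res→c→e→Out: bottleneck 5, flow now 16.
No augmenting path remains; maximum flow = 16.
In the residual graph, reachable from Res: {Res}.
Min-cut edges: Res→a (7), Res→b (4), Res→c (5); capacity 7 + 4 + 5 = 16.
This cut is saturated, so no flow can exceed 16.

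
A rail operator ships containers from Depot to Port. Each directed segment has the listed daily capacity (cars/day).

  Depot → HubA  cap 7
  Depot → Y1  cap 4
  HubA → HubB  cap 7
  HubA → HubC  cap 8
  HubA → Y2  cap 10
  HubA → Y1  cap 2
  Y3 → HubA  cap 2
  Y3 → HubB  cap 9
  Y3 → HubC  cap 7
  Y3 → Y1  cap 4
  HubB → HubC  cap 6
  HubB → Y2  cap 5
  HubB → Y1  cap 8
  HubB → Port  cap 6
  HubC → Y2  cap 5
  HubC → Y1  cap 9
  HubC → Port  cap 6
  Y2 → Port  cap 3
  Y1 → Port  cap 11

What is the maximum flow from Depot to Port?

11

Augment Depot→Y1→Port: bottleneck 4, flow now 4.
Augment Depot→HubA→HubB→Port: bottleneck 6, flow now 10.
Augment Depot→HubA→HubC→Port: bottleneck 1, flow now 11.
No augmenting path remains; maximum flow = 11.
In the residual graph, reachable from Depot: {Depot}.
Min-cut edges: Depot→HubA (7), Depot→Y1 (4); capacity 7 + 4 = 11.
This cut is saturated, so no flow can exceed 11.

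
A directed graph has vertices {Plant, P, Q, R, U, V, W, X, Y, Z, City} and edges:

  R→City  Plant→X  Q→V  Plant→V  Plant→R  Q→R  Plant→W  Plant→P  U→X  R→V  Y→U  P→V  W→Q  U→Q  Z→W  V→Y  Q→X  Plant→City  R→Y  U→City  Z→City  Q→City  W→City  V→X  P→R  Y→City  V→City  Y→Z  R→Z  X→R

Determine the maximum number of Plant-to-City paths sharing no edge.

6

Assign every edge capacity 1; by Menger, the answer equals the max flow.
Path Plant→City (+1); total 1.
Path Plant→R→City (+1); total 2.
Path Plant→V→City (+1); total 3.
Path Plant→W→City (+1); total 4.
Path Plant→P→R→Y→City (+1); total 5.
Path Plant→X→R→Z→City (+1); total 6.
No residual Plant→City path; max flow = 6.
Certifying cut of size 6: {Plant→City, Plant→P, Plant→R, Plant→V, Plant→W, Plant→X}.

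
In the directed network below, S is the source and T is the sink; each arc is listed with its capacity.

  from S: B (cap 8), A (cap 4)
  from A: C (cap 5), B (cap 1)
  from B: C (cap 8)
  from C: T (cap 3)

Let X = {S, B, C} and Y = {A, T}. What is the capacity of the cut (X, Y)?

Edges leaving {S, B, C}: S→A (4), C→T (3).
Cut capacity = 4 + 3 = 7.

7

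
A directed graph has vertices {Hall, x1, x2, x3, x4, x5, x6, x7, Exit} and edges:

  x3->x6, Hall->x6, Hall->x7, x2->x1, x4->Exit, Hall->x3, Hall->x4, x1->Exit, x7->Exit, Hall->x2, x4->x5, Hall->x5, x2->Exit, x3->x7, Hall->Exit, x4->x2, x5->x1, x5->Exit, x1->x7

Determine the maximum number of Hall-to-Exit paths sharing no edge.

5

Assign every edge capacity 1; by Menger, the answer equals the max flow.
Path Hall→Exit (+1); total 1.
Path Hall→x2→Exit (+1); total 2.
Path Hall→x4→Exit (+1); total 3.
Path Hall→x5→Exit (+1); total 4.
Path Hall→x7→Exit (+1); total 5.
No residual Hall→Exit path; max flow = 5.
Certifying cut of size 5: {Hall→Exit, Hall→x2, Hall→x4, Hall→x5, x7→Exit}.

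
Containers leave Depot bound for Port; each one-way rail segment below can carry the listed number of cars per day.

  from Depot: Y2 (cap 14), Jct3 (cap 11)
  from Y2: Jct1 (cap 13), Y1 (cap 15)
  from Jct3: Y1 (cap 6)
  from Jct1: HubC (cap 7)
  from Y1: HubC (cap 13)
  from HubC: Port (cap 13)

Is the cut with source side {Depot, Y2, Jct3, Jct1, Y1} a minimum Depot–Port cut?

Given cut capacity: 7 + 13 = 20.
Augment Depot→Y2→Jct1→HubC→Port: bottleneck 7, flow now 7.
Augment Depot→Y2→Y1→HubC→Port: bottleneck 6, flow now 13.
No augmenting path remains; maximum flow = 13.
In the residual graph, reachable from Depot: {Depot, Y2, Jct3, Jct1, Y1, HubC}.
Min-cut edges: HubC→Port (13); capacity 13 = 13.
Cut capacity 20 exceeds the max flow 13, so it is not minimum.

No — its capacity is 20, but the minimum cut has capacity 13.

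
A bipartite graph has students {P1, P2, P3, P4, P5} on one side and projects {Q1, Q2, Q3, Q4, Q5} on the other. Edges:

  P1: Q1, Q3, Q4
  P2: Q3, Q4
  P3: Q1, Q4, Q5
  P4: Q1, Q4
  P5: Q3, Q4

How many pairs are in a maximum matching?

Unit-capacity flow: source→left, listed edges, right→sink; max matching = max flow.
Augmenting path P1→Q1 (+1); matched 1.
Augmenting path P2→Q3 (+1); matched 2.
Augmenting path P3→Q4 (+1); matched 3.
Augmenting path P4→Q4→P3→Q5 (+1); matched 4.
No augmenting path remains; maximum matching = 4.
König certificate: {P3, Q1, Q3, Q4} is a vertex cover of size 4 (every listed pair touches it), so no matching can be larger.

4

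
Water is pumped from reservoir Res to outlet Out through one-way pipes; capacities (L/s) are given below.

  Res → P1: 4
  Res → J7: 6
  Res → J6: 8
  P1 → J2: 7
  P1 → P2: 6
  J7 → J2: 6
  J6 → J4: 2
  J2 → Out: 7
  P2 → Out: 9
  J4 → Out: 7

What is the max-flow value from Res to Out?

Augment Res→P1→J2→Out: bottleneck 4, flow now 4.
Augment Res→J7→J2→Out: bottleneck 3, flow now 7.
Augment Res→J6→J4→Out: bottleneck 2, flow now 9.
Augment Res→J7→J2→P1→P2→Out: bottleneck 3, flow now 12. (uses reverse residual edge)
No augmenting path remains; maximum flow = 12.
In the residual graph, reachable from Res: {Res, J6}.
Min-cut edges: Res→P1 (4), Res→J7 (6), J6→J4 (2); capacity 4 + 6 + 2 = 12.
This cut is saturated, so no flow can exceed 12.

12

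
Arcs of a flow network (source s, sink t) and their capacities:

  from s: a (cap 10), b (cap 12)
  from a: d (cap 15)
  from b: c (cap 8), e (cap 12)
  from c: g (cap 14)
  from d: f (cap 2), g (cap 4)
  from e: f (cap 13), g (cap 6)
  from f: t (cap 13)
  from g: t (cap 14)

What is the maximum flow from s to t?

Augment s→a→d→f→t: bottleneck 2, flow now 2.
Augment s→a→d→g→t: bottleneck 4, flow now 6.
Augment s→b→c→g→t: bottleneck 8, flow now 14.
Augment s→b→e→f→t: bottleneck 4, flow now 18.
No augmenting path remains; maximum flow = 18.
In the residual graph, reachable from s: {s, a, d}.
Min-cut edges: s→b (12), d→f (2), d→g (4); capacity 12 + 2 + 4 = 18.
This cut is saturated, so no flow can exceed 18.

18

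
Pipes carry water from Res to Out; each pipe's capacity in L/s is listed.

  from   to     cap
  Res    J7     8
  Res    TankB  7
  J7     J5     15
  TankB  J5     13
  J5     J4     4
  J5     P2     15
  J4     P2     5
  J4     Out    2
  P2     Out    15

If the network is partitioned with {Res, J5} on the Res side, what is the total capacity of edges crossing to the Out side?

Edges leaving {Res, J5}: Res→J7 (8), Res→TankB (7), J5→J4 (4), J5→P2 (15).
Cut capacity = 8 + 7 + 4 + 15 = 34.

34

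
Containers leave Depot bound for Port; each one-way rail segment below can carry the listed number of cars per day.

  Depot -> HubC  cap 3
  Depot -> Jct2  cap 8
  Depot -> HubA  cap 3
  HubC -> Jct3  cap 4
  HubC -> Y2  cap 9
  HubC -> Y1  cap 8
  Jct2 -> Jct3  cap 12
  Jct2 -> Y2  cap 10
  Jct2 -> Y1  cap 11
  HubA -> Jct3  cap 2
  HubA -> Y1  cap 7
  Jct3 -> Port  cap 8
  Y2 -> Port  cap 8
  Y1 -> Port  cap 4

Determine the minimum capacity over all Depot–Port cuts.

14

Augment Depot→HubC→Jct3→Port: bottleneck 3, flow now 3.
Augment Depot→Jct2→Jct3→Port: bottleneck 5, flow now 8.
Augment Depot→Jct2→Y2→Port: bottleneck 3, flow now 11.
Augment Depot→HubA→Y1→Port: bottleneck 3, flow now 14.
No augmenting path remains; maximum flow = 14.
By max-flow min-cut, the minimum cut capacity equals the max flow.
In the residual graph, reachable from Depot: {Depot}.
Min-cut edges: Depot→HubC (3), Depot→Jct2 (8), Depot→HubA (3); capacity 3 + 8 + 3 = 14.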